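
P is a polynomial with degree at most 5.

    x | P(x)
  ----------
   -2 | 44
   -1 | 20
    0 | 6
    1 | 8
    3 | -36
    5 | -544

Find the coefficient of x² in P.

9

Write P(x) = ax^5 + bx^4 + cx³ + dx² + ex + p; the 6 given values yield a linear system in the 6 coefficients.
Solving, the leading coefficient vanishes, and P(x) = -x^4 - x³ + 9x² - 5x + 6.
The coefficient of x² is 9.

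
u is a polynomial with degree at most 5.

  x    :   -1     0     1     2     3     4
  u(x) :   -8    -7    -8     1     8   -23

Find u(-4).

-503

Write u(x) = ax^5 + bx^4 + cx³ + dx² + ex + p; the 6 given values yield a linear system in the 6 coefficients.
Solving, the leading coefficient vanishes, and u(x) = -x^4 + 4x³ - 4x - 7.
Then u(-4) = -503.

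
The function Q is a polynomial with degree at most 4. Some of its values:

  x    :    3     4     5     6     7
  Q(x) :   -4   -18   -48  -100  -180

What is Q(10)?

-648

First differences: -14, -30, -52, -80. Second differences: -16, -22, -28. Third differences: -6, -6.
Level-3 differences are constant, so Q has degree 3.
Fitting a degree-3 polynomial gives Q(x) = -x³ + 4x² - 5x + 2.
Then Q(10) = -648.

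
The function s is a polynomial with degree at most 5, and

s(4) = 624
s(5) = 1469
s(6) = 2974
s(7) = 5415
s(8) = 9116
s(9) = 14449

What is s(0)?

4

First differences: 845, 1505, 2441, 3701, 5333. Second differences: 660, 936, 1260, 1632. Third differences: 276, 324, 372. Fourth differences: 48, 48.
Level-4 differences are constant, so s has degree 4.
Fitting a degree-4 polynomial gives s(t) = 2t^4 + 2t³ - 2t² + 3t + 4.
The constant term is s(0) = 4.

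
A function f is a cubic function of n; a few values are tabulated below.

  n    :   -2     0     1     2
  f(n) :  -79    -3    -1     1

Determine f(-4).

-371

Write f(n) = an³ + bn² + cn + d; the 4 given values yield a linear system in the 4 coefficients.
Solving, f(n) = 3n³ - 9n² + 8n - 3.
Then f(-4) = -371.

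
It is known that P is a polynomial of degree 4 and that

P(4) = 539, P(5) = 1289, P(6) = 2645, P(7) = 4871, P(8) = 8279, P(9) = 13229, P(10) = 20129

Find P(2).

First differences: 750, 1356, 2226, 3408, 4950, 6900. Second differences: 606, 870, 1182, 1542, 1950. Third differences: 264, 312, 360, 408. Fourth differences: 48, 48, 48.
Level-4 differences are constant, so P has degree 4.
Fitting a degree-4 polynomial gives P(k) = 2k^4 + k² + 3k - 1.
Then P(2) = 41.

41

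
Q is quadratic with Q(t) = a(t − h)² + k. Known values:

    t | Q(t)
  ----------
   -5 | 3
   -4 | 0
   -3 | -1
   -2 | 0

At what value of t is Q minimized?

First differences -3, -1, 1; second difference 2 = 2a, so a = 1.
Expanding, the t-coefficient is −2ah = -2h; matching it to the data gives h = -3, and then k = -1.
So Q(t) = 1(t + 3)² − 1.
Hence h = -3.

-3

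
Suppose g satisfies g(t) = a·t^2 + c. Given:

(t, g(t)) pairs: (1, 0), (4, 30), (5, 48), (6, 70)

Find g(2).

6

From g(1) = 0 and g(4) = 30: 1a + c = 0 and 16a + c = 30.
Subtracting: 15a = 30, so a = 2; then c = 0 − 2·1 = -2.
So g(t) = 2t² − 2, and g(2) = 6.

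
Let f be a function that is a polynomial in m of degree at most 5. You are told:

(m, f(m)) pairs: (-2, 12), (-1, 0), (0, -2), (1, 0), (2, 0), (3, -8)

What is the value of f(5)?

-72

Write f(m) = am^5 + bm^4 + cm³ + dm² + em + p; the 6 given values yield a linear system in the 6 coefficients.
Solving, the top 2 coefficients vanish, and f(m) = -m³ + 2m² + m - 2.
Then f(5) = -72.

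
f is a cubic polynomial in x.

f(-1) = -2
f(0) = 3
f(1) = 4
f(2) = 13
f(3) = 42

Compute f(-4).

-161

First differences: 5, 1, 9, 29. Second differences: -4, 8, 20. Third differences: 12, 12.
Level-3 differences are constant, so f has degree 3.
Fitting a degree-3 polynomial gives f(x) = 2x³ - 2x² + x + 3.
Then f(-4) = -161.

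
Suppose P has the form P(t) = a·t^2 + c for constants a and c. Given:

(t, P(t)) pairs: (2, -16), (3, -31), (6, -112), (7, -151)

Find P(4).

From P(2) = -16 and P(3) = -31: 4a + c = -16 and 9a + c = -31.
Subtracting: 5a = -15, so a = -3; then c = -16 − (-3)·4 = -4.
So P(t) = -3t² − 4, and P(4) = -52.

-52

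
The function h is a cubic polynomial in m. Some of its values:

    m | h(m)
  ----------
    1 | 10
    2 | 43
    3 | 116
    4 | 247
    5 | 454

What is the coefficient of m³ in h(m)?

First differences: 33, 73, 131, 207. Second differences: 40, 58, 76. Third differences: 18, 18.
Level-3 differences are constant, so h has degree 3.
Fitting a degree-3 polynomial gives h(m) = 3m³ + 2m² + 6m - 1.
The coefficient of m³ is 3.

3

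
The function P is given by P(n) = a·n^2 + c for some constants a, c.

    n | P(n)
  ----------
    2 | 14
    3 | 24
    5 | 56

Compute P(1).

From P(2) = 14 and P(3) = 24: 4a + c = 14 and 9a + c = 24.
Subtracting: 5a = 10, so a = 2; then c = 14 − 2·4 = 6.
So P(n) = 2n² + 6, and P(1) = 8.

8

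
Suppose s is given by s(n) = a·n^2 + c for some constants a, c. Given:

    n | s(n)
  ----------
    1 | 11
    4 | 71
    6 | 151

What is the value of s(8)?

263

From s(1) = 11 and s(4) = 71: 1a + c = 11 and 16a + c = 71.
Subtracting: 15a = 60, so a = 4; then c = 11 − 4·1 = 7.
So s(n) = 4n² + 7, and s(8) = 263.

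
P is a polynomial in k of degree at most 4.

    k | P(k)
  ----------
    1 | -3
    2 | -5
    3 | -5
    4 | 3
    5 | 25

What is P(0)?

-5

Write P(k) = ak^4 + bk³ + ck² + dk + e; the 5 given values yield a linear system in the 5 coefficients.
Solving, the leading coefficient vanishes, and P(k) = k³ - 5k² + 6k - 5.
The constant term is P(0) = -5.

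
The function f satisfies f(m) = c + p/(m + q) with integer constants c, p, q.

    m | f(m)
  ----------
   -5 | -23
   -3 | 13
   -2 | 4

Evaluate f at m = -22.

(f(m) − c)(m + q) = p for each data point; the three points give a linear system in c and q, then p follows.
Solving: c = -5, q = 4, p = 18, so f(m) = -5 + 18/(m + 4).
Then f(-22) = -5 + 18/(-18) = -6.

-6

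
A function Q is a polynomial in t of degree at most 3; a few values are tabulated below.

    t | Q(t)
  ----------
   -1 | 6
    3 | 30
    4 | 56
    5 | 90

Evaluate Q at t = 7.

Write Q(t) = at³ + bt² + ct + d; the 4 given values yield a linear system in the 4 coefficients.
Solving, the leading coefficient vanishes, and Q(t) = 4t² - 2t.
Then Q(7) = 182.

182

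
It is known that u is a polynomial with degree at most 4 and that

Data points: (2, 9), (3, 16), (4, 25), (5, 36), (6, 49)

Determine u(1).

First differences: 7, 9, 11, 13. Second differences: 2, 2, 2.
Level-2 differences are constant, so u has degree 2.
Fitting a degree-2 polynomial gives u(x) = x² + 2x + 1.
Then u(1) = 4.

4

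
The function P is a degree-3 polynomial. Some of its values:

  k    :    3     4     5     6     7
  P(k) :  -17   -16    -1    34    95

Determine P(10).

First differences: 1, 15, 35, 61. Second differences: 14, 20, 26. Third differences: 6, 6.
Level-3 differences are constant, so P has degree 3.
Fitting a degree-3 polynomial gives P(k) = k³ - 5k² - k + 4.
Then P(10) = 494.

494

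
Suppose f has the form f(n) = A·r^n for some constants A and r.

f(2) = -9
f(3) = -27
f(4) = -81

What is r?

3

Consecutive ratio: -27/(-9) = 3, and -81/(-27) = 3, so r = 3.
Then A·3^2 = -9 gives A = -1, and f(n) = -1·3^n.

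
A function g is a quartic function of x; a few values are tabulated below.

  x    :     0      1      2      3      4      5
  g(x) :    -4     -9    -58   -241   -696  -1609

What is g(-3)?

First differences: -5, -49, -183, -455, -913. Second differences: -44, -134, -272, -458. Third differences: -90, -138, -186. Fourth differences: -48, -48.
Level-4 differences are constant, so g has degree 4.
Fitting a degree-4 polynomial gives g(x) = -2x^4 - 3x³ + x² - x - 4.
Then g(-3) = -73.

-73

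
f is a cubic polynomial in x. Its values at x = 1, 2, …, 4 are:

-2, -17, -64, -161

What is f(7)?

-932

Write f(x) = ax³ + bx² + cx + d; the 4 given values yield a linear system in the 4 coefficients.
Solving, f(x) = -3x³ + 2x² - 1.
Then f(7) = -932.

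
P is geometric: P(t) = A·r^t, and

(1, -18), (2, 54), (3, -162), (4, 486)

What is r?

Consecutive ratio: 54/(-18) = -3, and -162/54 = -3, so r = -3.
Then A·(-3)^1 = -18 gives A = 6, and P(t) = 6·(-3)^t.

-3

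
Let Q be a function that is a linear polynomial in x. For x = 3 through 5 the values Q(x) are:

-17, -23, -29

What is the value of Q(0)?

1

First differences: -6, -6.
Level-1 differences are constant, so Q has degree 1.
Fitting a degree-1 polynomial gives Q(x) = -6x + 1.
Then Q(0) = 1.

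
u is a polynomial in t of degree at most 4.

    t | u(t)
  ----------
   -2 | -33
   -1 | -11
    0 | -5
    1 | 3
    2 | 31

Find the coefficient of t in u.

4

First differences: 22, 6, 8, 28. Second differences: -16, 2, 20. Third differences: 18, 18.
Level-3 differences are constant, so u has degree 3.
Fitting a degree-3 polynomial gives u(t) = 3t³ + t² + 4t - 5.
The coefficient of t is 4.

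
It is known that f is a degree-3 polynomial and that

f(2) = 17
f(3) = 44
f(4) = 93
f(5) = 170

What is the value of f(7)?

Write f(x) = ax³ + bx² + cx + d; the 4 given values yield a linear system in the 4 coefficients.
Solving, f(x) = x³ + 2x² - 2x + 5.
Then f(7) = 432.

432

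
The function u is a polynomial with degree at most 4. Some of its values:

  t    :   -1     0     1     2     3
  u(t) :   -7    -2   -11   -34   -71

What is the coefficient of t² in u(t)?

-7

First differences: 5, -9, -23, -37. Second differences: -14, -14, -14.
Level-2 differences are constant, so u has degree 2.
Fitting a degree-2 polynomial gives u(t) = -7t² - 2t - 2.
The coefficient of t² is -7.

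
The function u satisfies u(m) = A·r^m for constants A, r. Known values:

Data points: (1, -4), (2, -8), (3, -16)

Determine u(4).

Consecutive ratio: -8/(-4) = 2, and -16/(-8) = 2, so r = 2.
Then A·2^1 = -4 gives A = -2, and u(m) = -2·2^m.
u(4) = -2·2^4 = -32.

-32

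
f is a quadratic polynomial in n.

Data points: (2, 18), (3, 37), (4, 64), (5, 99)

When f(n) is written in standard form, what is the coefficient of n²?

First differences: 19, 27, 35. Second differences: 8, 8.
Level-2 differences are constant, so f has degree 2.
Fitting a degree-2 polynomial gives f(n) = 4n² - n + 4.
The coefficient of n² is 4.

4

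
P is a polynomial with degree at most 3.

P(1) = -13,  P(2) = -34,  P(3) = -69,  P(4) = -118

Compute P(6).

-258

Write P(n) = an³ + bn² + cn + d; the 4 given values yield a linear system in the 4 coefficients.
Solving, the leading coefficient vanishes, and P(n) = -7n² - 6.
Then P(6) = -258.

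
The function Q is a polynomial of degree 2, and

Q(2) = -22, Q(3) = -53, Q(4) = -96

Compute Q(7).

-297

Write Q(k) = ak² + bk + c; the 3 given values yield a linear system in the 3 coefficients.
Solving, Q(k) = -6k² - k + 4.
Then Q(7) = -297.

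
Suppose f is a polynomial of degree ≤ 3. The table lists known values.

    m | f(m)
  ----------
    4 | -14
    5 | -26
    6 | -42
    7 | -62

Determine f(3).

Write f(m) = am³ + bm² + cm + d; the 4 given values yield a linear system in the 4 coefficients.
Solving, the leading coefficient vanishes, and f(m) = -2m² + 6m - 6.
Then f(3) = -6.

-6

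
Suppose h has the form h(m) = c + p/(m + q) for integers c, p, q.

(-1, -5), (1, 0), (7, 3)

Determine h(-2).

(h(m) − c)(m + q) = p for each data point; the three points give a linear system in c and q, then p follows.
Solving: c = 5, q = 3, p = -20, so h(m) = 5 − 20/(m + 3).
Then h(-2) = 5 − 20/1 = -15.

-15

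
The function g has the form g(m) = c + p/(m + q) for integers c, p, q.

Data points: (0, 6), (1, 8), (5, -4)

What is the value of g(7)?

(g(m) − c)(m + q) = p for each data point; the three points give a linear system in c and q, then p follows.
Solving: c = 2, q = -3, p = -12, so g(m) = 2 − 12/(m − 3).
Then g(7) = 2 − 12/4 = -1.

-1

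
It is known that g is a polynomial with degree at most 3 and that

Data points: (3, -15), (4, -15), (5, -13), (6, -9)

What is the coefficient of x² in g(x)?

First differences: 0, 2, 4. Second differences: 2, 2.
Level-2 differences are constant, so g has degree 2.
Fitting a degree-2 polynomial gives g(x) = x² - 7x - 3.
The coefficient of x² is 1.

1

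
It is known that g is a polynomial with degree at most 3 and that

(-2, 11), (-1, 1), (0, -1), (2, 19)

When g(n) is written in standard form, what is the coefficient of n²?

Write g(n) = an³ + bn² + cn + d; the 4 given values yield a linear system in the 4 coefficients.
Solving, the leading coefficient vanishes, and g(n) = 4n² + 2n - 1.
The coefficient of n² is 4.

4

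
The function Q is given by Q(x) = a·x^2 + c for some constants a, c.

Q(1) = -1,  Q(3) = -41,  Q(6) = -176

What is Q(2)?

From Q(1) = -1 and Q(3) = -41: 1a + c = -1 and 9a + c = -41.
Subtracting: 8a = -40, so a = -5; then c = -1 − (-5)·1 = 4.
So Q(x) = -5x² + 4, and Q(2) = -16.

-16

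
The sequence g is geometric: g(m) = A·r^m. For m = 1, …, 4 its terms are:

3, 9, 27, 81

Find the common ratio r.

3

Consecutive ratio: 9/3 = 3, and 27/9 = 3, so r = 3.
Then A·3^1 = 3 gives A = 1, and g(m) = 1·3^m.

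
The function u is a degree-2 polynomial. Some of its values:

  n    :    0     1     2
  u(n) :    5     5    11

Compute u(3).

23

Write u(n) = an² + bn + c; the 3 given values yield a linear system in the 3 coefficients.
Solving, u(n) = 3n² - 3n + 5.
Then u(3) = 23.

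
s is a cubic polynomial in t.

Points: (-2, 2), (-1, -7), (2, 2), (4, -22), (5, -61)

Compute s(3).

-3

Write s(t) = at³ + bt² + ct + d; the 5 given values yield a linear system in the 4 coefficients.
Solving, s(t) = -t³ + 2t² + 4t - 6.
Then s(3) = -3.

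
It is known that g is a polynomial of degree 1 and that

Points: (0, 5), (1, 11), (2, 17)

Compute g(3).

23

Write g(n) = an + b; the 3 given values yield a linear system in the 2 coefficients.
Solving, g(n) = 6n + 5.
Then g(3) = 23.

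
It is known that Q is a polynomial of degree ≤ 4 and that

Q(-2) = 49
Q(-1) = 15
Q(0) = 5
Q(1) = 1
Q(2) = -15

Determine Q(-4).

261

Write Q(x) = ax^4 + bx³ + cx² + dx + e; the 5 given values yield a linear system in the 5 coefficients.
Solving, the leading coefficient vanishes, and Q(x) = -3x³ + 3x² - 4x + 5.
Then Q(-4) = 261.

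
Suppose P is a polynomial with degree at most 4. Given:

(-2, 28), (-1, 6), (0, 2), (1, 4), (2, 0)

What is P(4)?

-74

First differences: -22, -4, 2, -4. Second differences: 18, 6, -6. Third differences: -12, -12.
Level-3 differences are constant, so P has degree 3.
Fitting a degree-3 polynomial gives P(n) = -2n³ + 3n² + n + 2.
Then P(4) = -74.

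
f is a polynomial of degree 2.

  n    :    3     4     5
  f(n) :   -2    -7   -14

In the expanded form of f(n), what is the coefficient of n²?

-1

Write f(n) = an² + bn + c; the 3 given values yield a linear system in the 3 coefficients.
Solving, f(n) = -n² + 2n + 1.
The coefficient of n² is -1.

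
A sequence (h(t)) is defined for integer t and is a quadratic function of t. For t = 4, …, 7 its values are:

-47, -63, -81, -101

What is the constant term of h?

Write h(t) = at² + bt + c; the 4 given values yield a linear system in the 3 coefficients.
Solving, h(t) = -t² - 7t - 3.
The constant term is h(0) = -3.

-3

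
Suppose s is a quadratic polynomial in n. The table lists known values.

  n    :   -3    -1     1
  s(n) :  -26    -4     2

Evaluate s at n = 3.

Write s(n) = an² + bn + c; the 3 given values yield a linear system in the 3 coefficients.
Solving, s(n) = -2n² + 3n + 1.
Then s(3) = -8.

-8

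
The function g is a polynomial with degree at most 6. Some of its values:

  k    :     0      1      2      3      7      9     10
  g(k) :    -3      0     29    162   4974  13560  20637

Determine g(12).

42669

Write g(k) = ak^6 + bk^5 + ck^4 + dk³ + ek² + pk + q; the 7 given values yield a linear system in the 7 coefficients.
Solving, the top 2 coefficients vanish, and g(k) = 2k^4 + k³ - 4k² + 4k - 3.
Then g(12) = 42669.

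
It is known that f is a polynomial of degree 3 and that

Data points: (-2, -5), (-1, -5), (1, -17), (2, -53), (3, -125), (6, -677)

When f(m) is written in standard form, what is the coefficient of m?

Write f(m) = am³ + bm² + cm + d; the 6 given values yield a linear system in the 4 coefficients.
Solving, f(m) = -2m³ - 6m² - 4m - 5.
The coefficient of m is -4.

-4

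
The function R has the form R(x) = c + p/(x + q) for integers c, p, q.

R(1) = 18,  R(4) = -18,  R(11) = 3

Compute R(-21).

7

(R(x) − c)(x + q) = p for each data point; the three points give a linear system in c and q, then p follows.
Solving: c = 6, q = -3, p = -24, so R(x) = 6 − 24/(x − 3).
Then R(-21) = 6 − 24/(-24) = 7.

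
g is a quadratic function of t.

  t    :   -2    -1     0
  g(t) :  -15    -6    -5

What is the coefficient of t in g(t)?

-3

Write g(t) = at² + bt + c; the 3 given values yield a linear system in the 3 coefficients.
Solving, g(t) = -4t² - 3t - 5.
The coefficient of t is -3.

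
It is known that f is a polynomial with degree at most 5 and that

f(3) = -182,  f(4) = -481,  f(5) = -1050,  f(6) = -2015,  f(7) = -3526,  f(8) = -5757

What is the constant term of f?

Write f(m) = am^5 + bm^4 + cm³ + dm² + em + p; the 6 given values yield a linear system in the 6 coefficients.
Solving, the leading coefficient vanishes, and f(m) = -m^4 - 3m³ - 2m² + m - 5.
The constant term is f(0) = -5.

-5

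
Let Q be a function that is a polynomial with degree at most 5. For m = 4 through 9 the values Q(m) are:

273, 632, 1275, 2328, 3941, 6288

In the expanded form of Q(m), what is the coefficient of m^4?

1

Write Q(m) = am^5 + bm^4 + cm³ + dm² + em + p; the 6 given values yield a linear system in the 6 coefficients.
Solving, the leading coefficient vanishes, and Q(m) = m^4 - m³ + 6m² - 3m - 3.
The coefficient of m^4 is 1.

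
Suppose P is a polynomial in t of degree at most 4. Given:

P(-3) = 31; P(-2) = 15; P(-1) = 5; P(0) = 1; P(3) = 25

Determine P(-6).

115

Write P(t) = at^4 + bt³ + ct² + dt + e; the 5 given values yield a linear system in the 5 coefficients.
Solving, the top 2 coefficients vanish, and P(t) = 3t² - t + 1.
Then P(-6) = 115.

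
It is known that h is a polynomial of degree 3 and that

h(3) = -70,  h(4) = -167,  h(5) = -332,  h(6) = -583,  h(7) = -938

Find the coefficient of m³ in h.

-3

First differences: -97, -165, -251, -355. Second differences: -68, -86, -104. Third differences: -18, -18.
Level-3 differences are constant, so h has degree 3.
Fitting a degree-3 polynomial gives h(m) = -3m³ + 2m² - 7.
The coefficient of m³ is -3.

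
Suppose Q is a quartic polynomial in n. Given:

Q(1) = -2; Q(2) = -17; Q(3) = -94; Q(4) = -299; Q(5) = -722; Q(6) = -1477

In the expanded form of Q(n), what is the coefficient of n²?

First differences: -15, -77, -205, -423, -755. Second differences: -62, -128, -218, -332. Third differences: -66, -90, -114. Fourth differences: -24, -24.
Level-4 differences are constant, so Q has degree 4.
Fitting a degree-4 polynomial gives Q(n) = -n^4 - n³ + 7n - 7.
The coefficient of n² is 0.

0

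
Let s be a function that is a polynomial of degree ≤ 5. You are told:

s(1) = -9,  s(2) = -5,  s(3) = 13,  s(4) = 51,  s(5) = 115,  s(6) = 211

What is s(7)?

Write s(k) = ak^5 + bk^4 + ck³ + dk² + ek + p; the 6 given values yield a linear system in the 6 coefficients.
Solving, the top 2 coefficients vanish, and s(k) = k³ + k² - 6k - 5.
Then s(7) = 345.

345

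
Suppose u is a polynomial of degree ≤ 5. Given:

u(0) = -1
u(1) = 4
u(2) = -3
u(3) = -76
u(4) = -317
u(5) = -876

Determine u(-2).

-71

First differences: 5, -7, -73, -241, -559. Second differences: -12, -66, -168, -318. Third differences: -54, -102, -150. Fourth differences: -48, -48.
Level-4 differences are constant, so u has degree 4.
Fitting a degree-4 polynomial gives u(n) = -2n^4 + 3n³ - n² + 5n - 1.
Then u(-2) = -71.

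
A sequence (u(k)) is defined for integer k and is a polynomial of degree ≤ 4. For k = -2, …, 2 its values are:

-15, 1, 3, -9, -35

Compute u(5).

-197

First differences: 16, 2, -12, -26. Second differences: -14, -14, -14.
Level-2 differences are constant, so u has degree 2.
Fitting a degree-2 polynomial gives u(k) = -7k² - 5k + 3.
Then u(5) = -197.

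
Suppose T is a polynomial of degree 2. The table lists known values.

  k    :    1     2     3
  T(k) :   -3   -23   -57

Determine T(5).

Write T(k) = ak² + bk + c; the 3 given values yield a linear system in the 3 coefficients.
Solving, T(k) = -7k² + k + 3.
Then T(5) = -167.

-167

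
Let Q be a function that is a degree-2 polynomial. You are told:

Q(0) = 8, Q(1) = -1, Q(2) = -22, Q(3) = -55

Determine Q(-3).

Write Q(t) = at² + bt + c; the 4 given values yield a linear system in the 3 coefficients.
Solving, Q(t) = -6t² - 3t + 8.
Then Q(-3) = -37.

-37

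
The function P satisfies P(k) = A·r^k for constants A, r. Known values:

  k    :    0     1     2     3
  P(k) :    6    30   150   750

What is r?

5

Consecutive ratio: 30/6 = 5, and 150/30 = 5, so r = 5.
Then A·5^0 = 6 gives A = 6, and P(k) = 6·5^k.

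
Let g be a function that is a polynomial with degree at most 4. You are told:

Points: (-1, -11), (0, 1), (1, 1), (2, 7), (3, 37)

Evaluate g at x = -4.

Write g(x) = ax^4 + bx³ + cx² + dx + e; the 5 given values yield a linear system in the 5 coefficients.
Solving, the leading coefficient vanishes, and g(x) = 3x³ - 6x² + 3x + 1.
Then g(-4) = -299.

-299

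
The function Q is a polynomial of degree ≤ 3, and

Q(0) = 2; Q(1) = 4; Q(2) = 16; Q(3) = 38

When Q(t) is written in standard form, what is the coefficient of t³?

First differences: 2, 12, 22. Second differences: 10, 10.
Level-2 differences are constant, so Q has degree 2.
Fitting a degree-2 polynomial gives Q(t) = 5t² - 3t + 2.
The coefficient of t³ is 0.

0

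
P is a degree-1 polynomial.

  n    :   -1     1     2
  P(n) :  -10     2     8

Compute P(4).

20

Write P(n) = an + b; the 3 given values yield a linear system in the 2 coefficients.
Solving, P(n) = 6n - 4.
Then P(4) = 20.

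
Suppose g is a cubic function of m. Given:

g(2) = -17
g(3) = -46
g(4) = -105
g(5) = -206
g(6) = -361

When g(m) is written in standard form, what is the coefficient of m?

-6

First differences: -29, -59, -101, -155. Second differences: -30, -42, -54. Third differences: -12, -12.
Level-3 differences are constant, so g has degree 3.
Fitting a degree-3 polynomial gives g(m) = -2m³ + 3m² - 6m - 1.
The coefficient of m is -6.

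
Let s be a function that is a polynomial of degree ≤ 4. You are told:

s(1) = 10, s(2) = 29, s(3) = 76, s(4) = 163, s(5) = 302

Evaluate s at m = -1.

Write s(m) = am^4 + bm³ + cm² + dm + e; the 5 given values yield a linear system in the 5 coefficients.
Solving, the leading coefficient vanishes, and s(m) = 2m³ + 2m² - m + 7.
Then s(-1) = 8.

8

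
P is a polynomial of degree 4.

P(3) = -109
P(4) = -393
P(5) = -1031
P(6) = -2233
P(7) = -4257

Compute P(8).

-7409

Write P(n) = an^4 + bn³ + cn² + dn + e; the 5 given values yield a linear system in the 5 coefficients.
Solving, P(n) = -2n^4 + n³ + 5n² - 6n - 1.
Then P(8) = -7409.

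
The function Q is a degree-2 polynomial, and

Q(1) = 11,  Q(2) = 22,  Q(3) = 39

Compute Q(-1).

Write Q(n) = an² + bn + c; the 3 given values yield a linear system in the 3 coefficients.
Solving, Q(n) = 3n² + 2n + 6.
Then Q(-1) = 7.

7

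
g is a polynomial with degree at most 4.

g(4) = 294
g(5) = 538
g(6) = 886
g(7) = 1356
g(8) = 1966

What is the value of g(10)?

Write g(x) = ax^4 + bx³ + cx² + dx + e; the 5 given values yield a linear system in the 5 coefficients.
Solving, the leading coefficient vanishes, and g(x) = 3x³ + 7x² - 2x - 2.
Then g(10) = 3678.

3678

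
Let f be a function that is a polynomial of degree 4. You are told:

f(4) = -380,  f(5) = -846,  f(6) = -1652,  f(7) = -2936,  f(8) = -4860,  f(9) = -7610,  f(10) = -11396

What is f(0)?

First differences: -466, -806, -1284, -1924, -2750, -3786. Second differences: -340, -478, -640, -826, -1036. Third differences: -138, -162, -186, -210. Fourth differences: -24, -24, -24.
Level-4 differences are constant, so f has degree 4.
Fitting a degree-4 polynomial gives f(k) = -k^4 - k³ - 4k² + 4.
The constant term is f(0) = 4.

4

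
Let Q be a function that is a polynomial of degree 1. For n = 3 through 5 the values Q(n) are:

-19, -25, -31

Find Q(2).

-13

First differences: -6, -6.
Level-1 differences are constant, so Q has degree 1.
Fitting a degree-1 polynomial gives Q(n) = -6n - 1.
Then Q(2) = -13.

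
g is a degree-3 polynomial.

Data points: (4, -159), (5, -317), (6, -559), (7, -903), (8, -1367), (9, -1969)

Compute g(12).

-4783

First differences: -158, -242, -344, -464, -602. Second differences: -84, -102, -120, -138. Third differences: -18, -18, -18.
Level-3 differences are constant, so g has degree 3.
Fitting a degree-3 polynomial gives g(x) = -3x³ + 3x² - 2x - 7.
Then g(12) = -4783.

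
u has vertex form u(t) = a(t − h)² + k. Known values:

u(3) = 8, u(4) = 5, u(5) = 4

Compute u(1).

20

First differences -3, -1; second difference 2 = 2a, so a = 1.
Expanding, the t-coefficient is −2ah = -2h; matching it to the data gives h = 5, and then k = 4.
So u(t) = 1(t − 5)² + 4.
u(1) = 1·(-4)² + 4 = 20.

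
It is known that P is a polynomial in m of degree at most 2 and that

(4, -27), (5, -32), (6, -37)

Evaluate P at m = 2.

Write P(m) = am² + bm + c; the 3 given values yield a linear system in the 3 coefficients.
Solving, the leading coefficient vanishes, and P(m) = -5m - 7.
Then P(2) = -17.

-17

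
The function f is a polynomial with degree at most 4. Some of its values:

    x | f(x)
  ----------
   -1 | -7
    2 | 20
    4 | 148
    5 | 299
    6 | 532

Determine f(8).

1316

Write f(x) = ax^4 + bx³ + cx² + dx + e; the 5 given values yield a linear system in the 5 coefficients.
Solving, the leading coefficient vanishes, and f(x) = 3x³ - 4x² + 4x + 4.
Then f(8) = 1316.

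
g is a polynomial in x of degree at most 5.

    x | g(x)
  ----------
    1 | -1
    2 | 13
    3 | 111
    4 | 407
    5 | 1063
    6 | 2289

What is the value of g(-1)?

7

Write g(x) = ax^5 + bx^4 + cx³ + dx² + ex + p; the 6 given values yield a linear system in the 6 coefficients.
Solving, the leading coefficient vanishes, and g(x) = 2x^4 - x³ - 2x² - 3x + 3.
Then g(-1) = 7.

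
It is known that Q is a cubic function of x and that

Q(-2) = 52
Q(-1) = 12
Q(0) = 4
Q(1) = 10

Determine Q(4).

Write Q(x) = ax³ + bx² + cx + d; the 4 given values yield a linear system in the 4 coefficients.
Solving, Q(x) = -3x³ + 7x² + 2x + 4.
Then Q(4) = -68.

-68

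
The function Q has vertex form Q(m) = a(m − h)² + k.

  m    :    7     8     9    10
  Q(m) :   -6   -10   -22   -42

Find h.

First differences -4, -12, -20; second difference -8 = 2a, so a = -4.
Expanding, the m-coefficient is −2ah = 8h; matching it to the data gives h = 7, and then k = -6.
So Q(m) = -4(m − 7)² − 6.
Hence h = 7.

7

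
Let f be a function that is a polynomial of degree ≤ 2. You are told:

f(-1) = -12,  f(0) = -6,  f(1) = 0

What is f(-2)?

First differences: 6, 6.
Level-1 differences are constant, so f has degree 1.
Fitting a degree-1 polynomial gives f(t) = 6t - 6.
Then f(-2) = -18.

-18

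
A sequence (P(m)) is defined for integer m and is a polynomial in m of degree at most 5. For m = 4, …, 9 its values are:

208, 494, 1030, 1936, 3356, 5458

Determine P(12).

17896

Write P(m) = am^5 + bm^4 + cm³ + dm² + em + p; the 6 given values yield a linear system in the 6 coefficients.
Solving, the leading coefficient vanishes, and P(m) = m^4 - 2m³ + 4m² + 3m + 4.
Then P(12) = 17896.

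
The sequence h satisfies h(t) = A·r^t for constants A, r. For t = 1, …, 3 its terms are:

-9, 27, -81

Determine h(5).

Consecutive ratio: 27/(-9) = -3, and -81/27 = -3, so r = -3.
Then A·(-3)^1 = -9 gives A = 3, and h(t) = 3·(-3)^t.
h(5) = 3·(-3)^5 = -729.

-729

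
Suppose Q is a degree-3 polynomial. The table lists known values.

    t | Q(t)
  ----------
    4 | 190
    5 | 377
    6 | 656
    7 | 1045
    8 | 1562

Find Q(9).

Write Q(t) = at³ + bt² + ct + d; the 5 given values yield a linear system in the 4 coefficients.
Solving, Q(t) = 3t³ + t² - 5t + 2.
Then Q(9) = 2225.

2225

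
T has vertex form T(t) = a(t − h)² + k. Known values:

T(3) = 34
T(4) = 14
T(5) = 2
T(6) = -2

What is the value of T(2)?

First differences -20, -12, -4; second difference 8 = 2a, so a = 4.
Expanding, the t-coefficient is −2ah = -8h; matching it to the data gives h = 6, and then k = -2.
So T(t) = 4(t − 6)² − 2.
T(2) = 4·(-4)² − 2 = 62.

62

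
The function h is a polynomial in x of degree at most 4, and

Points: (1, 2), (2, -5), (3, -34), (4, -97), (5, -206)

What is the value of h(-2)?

First differences: -7, -29, -63, -109. Second differences: -22, -34, -46. Third differences: -12, -12.
Level-3 differences are constant, so h has degree 3.
Fitting a degree-3 polynomial gives h(x) = -2x³ + x² + 4x - 1.
Then h(-2) = 11.

11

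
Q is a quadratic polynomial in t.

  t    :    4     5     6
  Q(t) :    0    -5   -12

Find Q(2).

4

Write Q(t) = at² + bt + c; the 3 given values yield a linear system in the 3 coefficients.
Solving, Q(t) = -t² + 4t.
Then Q(2) = 4.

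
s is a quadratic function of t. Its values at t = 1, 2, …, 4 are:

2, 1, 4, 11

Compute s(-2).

First differences: -1, 3, 7. Second differences: 4, 4.
Level-2 differences are constant, so s has degree 2.
Fitting a degree-2 polynomial gives s(t) = 2t² - 7t + 7.
Then s(-2) = 29.

29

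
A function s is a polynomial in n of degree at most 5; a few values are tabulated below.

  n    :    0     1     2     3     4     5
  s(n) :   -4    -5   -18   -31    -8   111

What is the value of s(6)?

410

First differences: -1, -13, -13, 23, 119. Second differences: -12, 0, 36, 96. Third differences: 12, 36, 60. Fourth differences: 24, 24.
Level-4 differences are constant, so s has degree 4.
Extending the table by one column gives the next first difference 299, so s(6) = 111 + 299 = 410.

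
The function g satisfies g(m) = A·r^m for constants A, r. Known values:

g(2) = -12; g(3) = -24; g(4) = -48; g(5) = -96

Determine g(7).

Consecutive ratio: -24/(-12) = 2, and -48/(-24) = 2, so r = 2.
Then A·2^2 = -12 gives A = -3, and g(m) = -3·2^m.
g(7) = -3·2^7 = -384.

-384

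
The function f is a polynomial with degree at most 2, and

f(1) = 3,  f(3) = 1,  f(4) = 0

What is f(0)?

Write f(x) = ax² + bx + c; the 3 given values yield a linear system in the 3 coefficients.
Solving, the leading coefficient vanishes, and f(x) = -x + 4.
Then f(0) = 4.

4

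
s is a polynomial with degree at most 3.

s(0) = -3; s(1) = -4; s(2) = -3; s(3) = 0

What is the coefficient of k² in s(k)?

First differences: -1, 1, 3. Second differences: 2, 2.
Level-2 differences are constant, so s has degree 2.
Fitting a degree-2 polynomial gives s(k) = k² - 2k - 3.
The coefficient of k² is 1.

1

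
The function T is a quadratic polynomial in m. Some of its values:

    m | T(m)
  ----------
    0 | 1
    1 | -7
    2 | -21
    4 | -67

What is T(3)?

Write T(m) = am² + bm + c; the 4 given values yield a linear system in the 3 coefficients.
Solving, T(m) = -3m² - 5m + 1.
Then T(3) = -41.

-41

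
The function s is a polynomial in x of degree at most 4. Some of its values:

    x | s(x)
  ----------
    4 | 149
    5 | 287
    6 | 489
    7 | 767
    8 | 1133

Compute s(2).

17

First differences: 138, 202, 278, 366. Second differences: 64, 76, 88. Third differences: 12, 12.
Level-3 differences are constant, so s has degree 3.
Fitting a degree-3 polynomial gives s(x) = 2x³ + 2x² - 2x - 3.
Then s(2) = 17.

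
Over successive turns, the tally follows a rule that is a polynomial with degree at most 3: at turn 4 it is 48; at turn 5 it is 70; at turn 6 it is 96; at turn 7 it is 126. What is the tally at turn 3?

Write the value at x as Q(x).
Write Q(x) = ax³ + bx² + cx + d; the 4 given values yield a linear system in the 4 coefficients.
Solving, the leading coefficient vanishes, and Q(x) = 2x² + 4x.
Then Q(3) = 30.

30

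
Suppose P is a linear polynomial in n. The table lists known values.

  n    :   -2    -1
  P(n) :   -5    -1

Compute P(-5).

-17

Write P(n) = an + b; the 2 given values yield a linear system in the 2 coefficients.
Solving, P(n) = 4n + 3.
Then P(-5) = -17.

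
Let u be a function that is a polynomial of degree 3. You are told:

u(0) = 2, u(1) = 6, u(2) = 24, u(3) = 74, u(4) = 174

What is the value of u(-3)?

First differences: 4, 18, 50, 100. Second differences: 14, 32, 50. Third differences: 18, 18.
Level-3 differences are constant, so u has degree 3.
Fitting a degree-3 polynomial gives u(k) = 3k³ - 2k² + 3k + 2.
Then u(-3) = -106.

-106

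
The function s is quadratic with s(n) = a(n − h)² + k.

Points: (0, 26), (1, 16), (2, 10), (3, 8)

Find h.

3

First differences -10, -6, -2; second difference 4 = 2a, so a = 2.
Expanding, the n-coefficient is −2ah = -4h; matching it to the data gives h = 3, and then k = 8.
So s(n) = 2(n − 3)² + 8.
Hence h = 3.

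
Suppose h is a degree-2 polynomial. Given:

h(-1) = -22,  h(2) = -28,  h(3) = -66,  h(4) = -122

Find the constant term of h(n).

Write h(n) = an² + bn + c; the 4 given values yield a linear system in the 3 coefficients.
Solving, h(n) = -9n² + 7n - 6.
The constant term is h(0) = -6.

-6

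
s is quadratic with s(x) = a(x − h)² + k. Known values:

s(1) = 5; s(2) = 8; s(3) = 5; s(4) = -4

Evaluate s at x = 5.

First differences 3, -3, -9; second difference -6 = 2a, so a = -3.
Expanding, the x-coefficient is −2ah = 6h; matching it to the data gives h = 2, and then k = 8.
So s(x) = -3(x − 2)² + 8.
s(5) = -3·3² + 8 = -19.

-19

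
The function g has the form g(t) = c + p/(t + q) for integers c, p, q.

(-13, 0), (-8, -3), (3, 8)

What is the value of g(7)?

6

(g(t) − c)(t + q) = p for each data point; the three points give a linear system in c and q, then p follows.
Solving: c = 3, q = 3, p = 30, so g(t) = 3 + 30/(t + 3).
Then g(7) = 3 + 30/10 = 6.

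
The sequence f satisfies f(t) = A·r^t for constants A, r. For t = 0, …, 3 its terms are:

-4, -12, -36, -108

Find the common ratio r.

3

Consecutive ratio: -12/(-4) = 3, and -36/(-12) = 3, so r = 3.
Then A·3^0 = -4 gives A = -4, and f(t) = -4·3^t.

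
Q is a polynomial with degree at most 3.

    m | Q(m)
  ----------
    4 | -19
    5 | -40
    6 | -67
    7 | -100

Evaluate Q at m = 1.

First differences: -21, -27, -33. Second differences: -6, -6.
Level-2 differences are constant, so Q has degree 2.
Fitting a degree-2 polynomial gives Q(m) = -3m² + 6m + 5.
Then Q(1) = 8.

8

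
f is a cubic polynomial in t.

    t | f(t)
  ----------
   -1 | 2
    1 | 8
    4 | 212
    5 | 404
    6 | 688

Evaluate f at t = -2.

-16

Write f(t) = at³ + bt² + ct + d; the 5 given values yield a linear system in the 4 coefficients.
Solving, f(t) = 3t³ + t² + 4.
Then f(-2) = -16.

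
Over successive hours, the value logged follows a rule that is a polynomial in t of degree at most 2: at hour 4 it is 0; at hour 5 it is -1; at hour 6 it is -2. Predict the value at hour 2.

Write the value at t as s(t).
First differences: -1, -1.
Level-1 differences are constant, so s has degree 1.
Fitting a degree-1 polynomial gives s(t) = -t + 4.
Then s(2) = 2.

2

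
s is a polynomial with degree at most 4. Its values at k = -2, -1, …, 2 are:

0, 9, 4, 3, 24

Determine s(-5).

Write s(k) = ak^4 + bk³ + ck² + dk + e; the 5 given values yield a linear system in the 5 coefficients.
Solving, the leading coefficient vanishes, and s(k) = 3k³ + 2k² - 6k + 4.
Then s(-5) = -291.

-291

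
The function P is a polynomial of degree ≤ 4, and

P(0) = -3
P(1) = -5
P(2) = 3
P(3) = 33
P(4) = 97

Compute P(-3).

Write P(k) = ak^4 + bk³ + ck² + dk + e; the 5 given values yield a linear system in the 5 coefficients.
Solving, the leading coefficient vanishes, and P(k) = 2k³ - k² - 3k - 3.
Then P(-3) = -57.

-57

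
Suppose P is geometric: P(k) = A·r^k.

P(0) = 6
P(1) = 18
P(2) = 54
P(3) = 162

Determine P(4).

Consecutive ratio: 18/6 = 3, and 54/18 = 3, so r = 3.
Then A·3^0 = 6 gives A = 6, and P(k) = 6·3^k.
P(4) = 6·3^4 = 486.

486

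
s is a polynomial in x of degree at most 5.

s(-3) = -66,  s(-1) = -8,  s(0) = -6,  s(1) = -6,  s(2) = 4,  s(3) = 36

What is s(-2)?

-24

Write s(x) = ax^5 + bx^4 + cx³ + dx² + ex + p; the 6 given values yield a linear system in the 6 coefficients.
Solving, the top 2 coefficients vanish, and s(x) = 2x³ - x² - x - 6.
Then s(-2) = -24.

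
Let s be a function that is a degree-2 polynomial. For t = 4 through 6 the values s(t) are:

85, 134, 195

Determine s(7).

Write s(t) = at² + bt + c; the 3 given values yield a linear system in the 3 coefficients.
Solving, s(t) = 6t² - 5t + 9.
Then s(7) = 268.

268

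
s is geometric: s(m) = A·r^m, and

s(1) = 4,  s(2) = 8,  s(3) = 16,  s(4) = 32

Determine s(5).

64

Consecutive ratio: 8/4 = 2, and 16/8 = 2, so r = 2.
Then A·2^1 = 4 gives A = 2, and s(m) = 2·2^m.
s(5) = 2·2^5 = 64.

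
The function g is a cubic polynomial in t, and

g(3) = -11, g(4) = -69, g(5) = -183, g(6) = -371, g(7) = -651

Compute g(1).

First differences: -58, -114, -188, -280. Second differences: -56, -74, -92. Third differences: -18, -18.
Level-3 differences are constant, so g has degree 3.
Fitting a degree-3 polynomial gives g(t) = -3t³ + 8t² - 3t + 7.
Then g(1) = 9.

9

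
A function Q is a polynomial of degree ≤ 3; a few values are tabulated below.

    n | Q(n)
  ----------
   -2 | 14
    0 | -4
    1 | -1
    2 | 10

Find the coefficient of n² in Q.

4

Write Q(n) = an³ + bn² + cn + d; the 4 given values yield a linear system in the 4 coefficients.
Solving, the leading coefficient vanishes, and Q(n) = 4n² - n - 4.
The coefficient of n² is 4.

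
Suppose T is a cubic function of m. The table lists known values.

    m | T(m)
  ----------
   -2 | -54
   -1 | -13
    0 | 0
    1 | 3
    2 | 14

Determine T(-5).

-525

Write T(m) = am³ + bm² + cm + d; the 5 given values yield a linear system in the 4 coefficients.
Solving, T(m) = 3m³ - 5m² + 5m.
Then T(-5) = -525.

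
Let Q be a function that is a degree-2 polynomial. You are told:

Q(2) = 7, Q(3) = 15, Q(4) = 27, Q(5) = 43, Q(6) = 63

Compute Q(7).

Write Q(x) = ax² + bx + c; the 5 given values yield a linear system in the 3 coefficients.
Solving, Q(x) = 2x² - 2x + 3.
Then Q(7) = 87.

87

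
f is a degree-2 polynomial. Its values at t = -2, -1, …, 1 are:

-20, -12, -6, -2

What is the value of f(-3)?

First differences: 8, 6, 4. Second differences: -2, -2.
Level-2 differences are constant, so f has degree 2.
Fitting a degree-2 polynomial gives f(t) = -t² + 5t - 6.
Then f(-3) = -30.

-30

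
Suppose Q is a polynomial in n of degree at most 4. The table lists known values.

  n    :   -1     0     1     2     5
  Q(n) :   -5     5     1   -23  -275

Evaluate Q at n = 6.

Write Q(n) = an^4 + bn³ + cn² + dn + e; the 5 given values yield a linear system in the 5 coefficients.
Solving, the leading coefficient vanishes, and Q(n) = -n³ - 7n² + 4n + 5.
Then Q(6) = -439.

-439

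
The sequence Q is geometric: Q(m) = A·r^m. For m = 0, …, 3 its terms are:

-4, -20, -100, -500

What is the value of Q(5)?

-12500

Consecutive ratio: -20/(-4) = 5, and -100/(-20) = 5, so r = 5.
Then A·5^0 = -4 gives A = -4, and Q(m) = -4·5^m.
Q(5) = -4·5^5 = -12500.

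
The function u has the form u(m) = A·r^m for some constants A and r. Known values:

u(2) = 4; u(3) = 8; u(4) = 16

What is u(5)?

Consecutive ratio: 8/4 = 2, and 16/8 = 2, so r = 2.
Then A·2^2 = 4 gives A = 1, and u(m) = 1·2^m.
u(5) = 1·2^5 = 32.

32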